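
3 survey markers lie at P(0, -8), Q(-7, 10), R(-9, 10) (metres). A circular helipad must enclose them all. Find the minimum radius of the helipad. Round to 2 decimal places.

10.06

Side lengths²: PQ² = 373, PR² = 405, QR² = 4.
Since PR² = 405 ≥ 373 + 4 = 377, the angle opposite PR is not acute, so the smallest enclosing circle has PR as diameter.
Centre = midpoint of PR = (-4.5, 1), r² = 405/4 = 101.25.
r = √(101.25) ≈ 10.06.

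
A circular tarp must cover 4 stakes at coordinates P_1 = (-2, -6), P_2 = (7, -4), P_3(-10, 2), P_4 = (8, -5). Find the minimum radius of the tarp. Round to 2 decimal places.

The farthest pair is P_3–P_4 with squared distance 373. The circle on this segment as diameter has centre (-1, -1.5) and r² = 373/4 = 93.25.
Check P_1: distance² to centre = 21.25 ≤ 93.25, so it lies inside.
All remaining points lie in this disk, and no smaller disk contains both endpoints, so this is the minimum enclosing circle.
r = √(93.25) ≈ 9.66.

9.66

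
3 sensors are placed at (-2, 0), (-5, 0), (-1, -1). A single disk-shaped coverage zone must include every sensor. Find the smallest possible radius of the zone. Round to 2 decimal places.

2.06

Call the three points A, B, C in the order given.
Side lengths²: AB² = 9, AC² = 2, BC² = 17.
Since BC² = 17 ≥ 9 + 2 = 11, the angle opposite BC is not acute, so the smallest enclosing circle has BC as diameter.
Centre = midpoint of BC = (-3, -0.5), r² = 17/4 = 4.25.
r = √(4.25) ≈ 2.06.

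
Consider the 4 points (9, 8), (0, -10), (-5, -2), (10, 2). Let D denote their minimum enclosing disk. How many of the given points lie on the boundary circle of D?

2

The minimum enclosing circle of a finite set is fixed by two of the points (as a diameter) or three (as a circumcircle).
The farthest pair is (9, 8)–(0, -10) with squared distance 405. The circle on this segment as diameter has centre (4.5, -1) and r² = 405/4 = 101.25.
Check (-5, -2): distance² to centre = 91.25 ≤ 101.25, so it lies inside.
All remaining points lie in this disk, and no smaller disk contains both endpoints, so this is the minimum enclosing circle.
The points at distance exactly r from the centre are (9, 8), (0, -10) — 2 points.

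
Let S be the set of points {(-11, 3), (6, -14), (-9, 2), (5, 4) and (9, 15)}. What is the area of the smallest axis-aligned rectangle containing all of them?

x ranges over [-11, 9], width 20.
y ranges over [-14, 15], height 29.
Area = 20 × 29 = 580.

580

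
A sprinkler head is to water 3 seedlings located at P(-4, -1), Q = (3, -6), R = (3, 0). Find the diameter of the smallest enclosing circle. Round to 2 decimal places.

Side lengths²: PQ² = 74, PR² = 50, QR² = 36.
Since PQ² = 74 < 50 + 36 = 86, the triangle is acute, so the smallest enclosing circle is the circumcircle.
Circumcentre = (-1/7, -3), r² = 925/49.
Diameter = 2r = 2√(925/49) ≈ 8.69.

8.69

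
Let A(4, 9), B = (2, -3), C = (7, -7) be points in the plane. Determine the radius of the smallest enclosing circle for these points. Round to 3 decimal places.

Side lengths²: AB² = 148, AC² = 265, BC² = 41.
Since AC² = 265 ≥ 148 + 41 = 189, the angle opposite AC is not acute, so the smallest enclosing circle has AC as diameter.
Centre = midpoint of AC = (5.5, 1), r² = 265/4 = 66.25.
r = √(66.25) ≈ 8.139.

8.139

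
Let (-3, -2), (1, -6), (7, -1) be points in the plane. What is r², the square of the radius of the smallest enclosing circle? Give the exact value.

25.25

Call the three points A, B, C in the order given.
Side lengths²: AB² = 32, AC² = 101, BC² = 61.
Since AC² = 101 ≥ 61 + 32 = 93, the angle opposite AC is not acute, so the smallest enclosing circle has AC as diameter.
Centre = midpoint of AC = (2, -1.5), r² = 101/4 = 25.25.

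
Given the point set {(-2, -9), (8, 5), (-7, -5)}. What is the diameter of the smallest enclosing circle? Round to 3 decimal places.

Call the three points A, B, C in the order given.
Side lengths²: AB² = 296, AC² = 41, BC² = 325.
Since BC² = 325 < 296 + 41 = 337, the triangle is acute, so the smallest enclosing circle is the circumcircle.
Circumcentre = (17/22, -9/22), r² = 19721/242.
Diameter = 2r = 2√(19721/242) ≈ 18.055.

18.055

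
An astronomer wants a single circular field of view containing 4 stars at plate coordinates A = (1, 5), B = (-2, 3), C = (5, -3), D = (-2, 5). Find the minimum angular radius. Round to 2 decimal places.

A smallest enclosing disk is always determined by at most three of the input points on its boundary.
The farthest pair is C–D with squared distance 113. The circle on this segment as diameter has centre (1.5, 1) and r² = 113/4 = 28.25.
Check A: distance² to centre = 16.25 ≤ 28.25, so it lies inside.
All remaining points lie in this disk, and no smaller disk contains both endpoints, so this is the minimum enclosing circle.
r = √(28.25) ≈ 5.32.

5.32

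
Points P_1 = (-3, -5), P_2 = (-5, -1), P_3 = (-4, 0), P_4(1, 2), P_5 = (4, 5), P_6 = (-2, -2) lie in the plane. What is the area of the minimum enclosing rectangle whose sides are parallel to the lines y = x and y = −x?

51

In coordinates u = x + y, v = x − y the rectangle is axis-aligned; the map (x,y)→(u,v) scales areas by 2.
u-values: -8, -6, -4, 3, 9, -4; range = 9 − (-8) = 17.
v-values: 2, -4, -4, -1, -1, 0; range = 2 − (-4) = 6.
Area = (17 × 6) / 2 = 51.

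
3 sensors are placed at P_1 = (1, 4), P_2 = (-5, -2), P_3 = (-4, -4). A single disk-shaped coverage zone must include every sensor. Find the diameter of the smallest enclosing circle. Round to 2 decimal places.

Side lengths²: P_1P_2² = 72, P_1P_3² = 89, P_2P_3² = 5.
Since P_1P_3² = 89 ≥ 72 + 5 = 77, the angle opposite P_1P_3 is not acute, so the smallest enclosing circle has P_1P_3 as diameter.
Centre = midpoint of P_1P_3 = (-1.5, 0), r² = 89/4 = 22.25.
Diameter = 2r = 2√(22.25) ≈ 9.43.

9.43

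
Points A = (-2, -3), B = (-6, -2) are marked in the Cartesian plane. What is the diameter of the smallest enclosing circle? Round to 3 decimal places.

The smallest circle enclosing two points has them as diameter endpoints.
Centre = midpoint = (-4, -2.5); r² = |AB|²/4 = 17/4 = 4.25.
Diameter = 2r = 2√(4.25) ≈ 4.123.

4.123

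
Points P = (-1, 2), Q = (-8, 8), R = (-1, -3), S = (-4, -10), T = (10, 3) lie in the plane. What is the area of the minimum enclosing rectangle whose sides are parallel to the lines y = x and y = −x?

In coordinates u = x + y, v = x − y the rectangle is axis-aligned; the map (x,y)→(u,v) scales areas by 2.
u-values: 1, 0, -4, -14, 13; range = 13 − (-14) = 27.
v-values: -3, -16, 2, 6, 7; range = 7 − (-16) = 23.
Area = (27 × 23) / 2 = 310.5.

310.5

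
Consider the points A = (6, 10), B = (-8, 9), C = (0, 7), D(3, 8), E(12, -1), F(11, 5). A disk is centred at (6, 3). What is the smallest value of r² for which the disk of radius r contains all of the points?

232

The required radius is the distance from (6, 3) to the farthest point.
Squared distances: 49, 232, 52, 34, 52, 29.
Maximum is 232, attained at B.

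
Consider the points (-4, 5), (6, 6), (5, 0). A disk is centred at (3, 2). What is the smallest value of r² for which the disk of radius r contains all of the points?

The required radius is the distance from (3, 2) to the farthest point.
Squared distances: 58, 25, 8.
Maximum is 58, attained at (-4, 5).

58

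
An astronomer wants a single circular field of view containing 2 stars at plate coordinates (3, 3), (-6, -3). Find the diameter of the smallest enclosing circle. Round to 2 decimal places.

10.82

The smallest circle enclosing two points has them as diameter endpoints.
Centre = midpoint = (-1.5, 0); r² = |(3, 3)−(-6, -3)|²/4 = 117/4 = 29.25.
Diameter = 2r = 2√(29.25) ≈ 10.82.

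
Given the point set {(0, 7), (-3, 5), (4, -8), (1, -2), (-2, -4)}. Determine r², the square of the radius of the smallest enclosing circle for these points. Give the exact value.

60.25

The farthest pair is (0, 7)–(4, -8) with squared distance 241. The circle on this segment as diameter has centre (2, -0.5) and r² = 241/4 = 60.25.
Check (-3, 5): distance² to centre = 55.25 ≤ 60.25, so it lies inside.
All remaining points lie in this disk, and no smaller disk contains both endpoints, so this is the minimum enclosing circle.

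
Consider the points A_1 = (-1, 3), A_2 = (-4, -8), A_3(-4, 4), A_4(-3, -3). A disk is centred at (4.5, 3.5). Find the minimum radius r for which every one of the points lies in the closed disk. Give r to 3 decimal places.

The required radius is the distance from (4.5, 3.5) to the farthest point.
Squared distances: 30.5, 204.5, 72.5, 98.5.
Maximum is 204.5, attained at A_2.
r = √(204.5) ≈ 14.300.

14.300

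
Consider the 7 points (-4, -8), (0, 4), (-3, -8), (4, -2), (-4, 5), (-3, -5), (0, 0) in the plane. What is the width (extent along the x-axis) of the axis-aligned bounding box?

8

max x = 4, min x = -4, so width = 8.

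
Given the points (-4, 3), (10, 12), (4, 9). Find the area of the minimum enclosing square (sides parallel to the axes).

The bounding box has width 14 and height 9.
An axis-aligned square enclosing the set must have side ≥ max(width, height).
So the minimum side is max(14, 9) = 14.
Area = 14² = 196.

196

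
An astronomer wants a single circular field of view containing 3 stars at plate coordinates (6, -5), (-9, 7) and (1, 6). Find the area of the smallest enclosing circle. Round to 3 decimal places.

Call the three points A, B, C in the order given.
Side lengths²: AB² = 369, AC² = 146, BC² = 101.
Since AB² = 369 ≥ 146 + 101 = 247, the angle opposite AB is not acute, so the smallest enclosing circle has AB as diameter.
Centre = midpoint of AB = (-1.5, 1), r² = 369/4 = 92.25.
Area = π·r² = π·92.25 ≈ 289.812.

289.812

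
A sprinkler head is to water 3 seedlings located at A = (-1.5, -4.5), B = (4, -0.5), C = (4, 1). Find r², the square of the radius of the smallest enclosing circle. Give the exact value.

Side lengths²: AB² = 46.25, AC² = 60.5, BC² = 2.25.
Since AC² = 60.5 ≥ 46.25 + 2.25 = 48.5, the angle opposite AC is not acute, so the smallest enclosing circle has AC as diameter.
Centre = midpoint of AC = (1.25, -1.75), r² = 60.5/4 = 15.125.

15.125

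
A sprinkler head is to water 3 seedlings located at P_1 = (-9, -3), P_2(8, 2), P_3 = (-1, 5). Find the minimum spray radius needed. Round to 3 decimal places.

Side lengths²: P_1P_2² = 314, P_1P_3² = 128, P_2P_3² = 90.
Since P_1P_2² = 314 ≥ 128 + 90 = 218, the angle opposite P_1P_2 is not acute, so the smallest enclosing circle has P_1P_2 as diameter.
Centre = midpoint of P_1P_2 = (-0.5, -0.5), r² = 314/4 = 78.5.
r = √(78.5) ≈ 8.860.

8.860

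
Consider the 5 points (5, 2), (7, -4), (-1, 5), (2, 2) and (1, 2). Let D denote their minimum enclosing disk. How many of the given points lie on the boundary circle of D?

2

The farthest pair is (7, -4)–(-1, 5) with squared distance 145. The circle on this segment as diameter has centre (3, 0.5) and r² = 145/4 = 36.25.
Check (5, 2): distance² to centre = 6.25 ≤ 36.25, so it lies inside.
All remaining points lie in this disk, and no smaller disk contains both endpoints, so this is the minimum enclosing circle.
The points at distance exactly r from the centre are (7, -4), (-1, 5) — 2 points.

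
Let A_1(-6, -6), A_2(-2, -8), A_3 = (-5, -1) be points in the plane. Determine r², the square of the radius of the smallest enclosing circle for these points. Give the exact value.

Side lengths²: A_1A_2² = 20, A_1A_3² = 26, A_2A_3² = 58.
Since A_2A_3² = 58 ≥ 26 + 20 = 46, the angle opposite A_2A_3 is not acute, so the smallest enclosing circle has A_2A_3 as diameter.
Centre = midpoint of A_2A_3 = (-3.5, -4.5), r² = 58/4 = 14.5.

14.5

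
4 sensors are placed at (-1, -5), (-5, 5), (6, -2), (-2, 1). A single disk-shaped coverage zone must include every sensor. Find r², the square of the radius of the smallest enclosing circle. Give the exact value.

A smallest enclosing disk is always determined by at most three of the input points on its boundary.
The minimum enclosing circle is determined by three boundary points: (-1, -5), (-5, 5), (6, -2).
Their circumcentre is (17/41, 56/41) with r² = 71485/1681.
The farthest remaining point (-2, 1) is at distance² 10026/1681 ≤ 71485/1681.

71485/1681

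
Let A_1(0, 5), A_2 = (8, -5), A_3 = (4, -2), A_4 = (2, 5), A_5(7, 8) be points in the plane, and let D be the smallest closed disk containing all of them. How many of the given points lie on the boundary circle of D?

The minimum enclosing circle of a finite set is fixed by two of the points (as a diameter) or three (as a circumcircle).
The minimum enclosing circle is determined by three boundary points: A_1, A_2, A_5.
Their circumcentre is (268/47, 64/47) with r² = 101065/2209.
The farthest remaining point A_4 is at distance² 59517/2209 ≤ 101065/2209.
The points at distance exactly r from the centre are A_1, A_2, A_5 — 3 points.

3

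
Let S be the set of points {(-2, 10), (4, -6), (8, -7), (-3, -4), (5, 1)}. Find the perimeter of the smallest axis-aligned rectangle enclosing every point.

Width = max x − min x = 8 − (-3) = 11.
Height = max y − min y = 10 − (-7) = 17.
Perimeter = 2(11 + 17) = 56.

56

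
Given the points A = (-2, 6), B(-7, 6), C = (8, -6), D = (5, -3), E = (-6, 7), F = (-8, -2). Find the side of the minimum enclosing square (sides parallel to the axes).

The bounding box has width 16 and height 13.
An axis-aligned square enclosing the set must have side ≥ max(width, height).
So the minimum side is max(16, 13) = 16.

16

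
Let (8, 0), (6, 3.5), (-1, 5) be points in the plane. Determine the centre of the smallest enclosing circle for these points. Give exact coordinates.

(3.5, 2.5)

Call the three points A, B, C in the order given.
Side lengths²: AB² = 16.25, AC² = 106, BC² = 51.25.
Since AC² = 106 ≥ 51.25 + 16.25 = 67.5, the angle opposite AC is not acute, so the smallest enclosing circle has AC as diameter.
Centre = midpoint of AC = (3.5, 2.5), r² = 106/4 = 26.5.
Centre = (3.5, 2.5).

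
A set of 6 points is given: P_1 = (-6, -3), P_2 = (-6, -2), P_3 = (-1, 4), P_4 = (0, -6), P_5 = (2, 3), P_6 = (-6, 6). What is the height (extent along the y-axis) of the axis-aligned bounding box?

max y = 6, min y = -6, so height = 12.

12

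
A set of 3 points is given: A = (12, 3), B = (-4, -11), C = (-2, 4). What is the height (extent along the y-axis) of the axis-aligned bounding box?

15

max y = 4, min y = -11, so height = 15.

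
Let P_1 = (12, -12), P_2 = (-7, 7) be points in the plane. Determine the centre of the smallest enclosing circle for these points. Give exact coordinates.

The smallest circle enclosing two points has them as diameter endpoints.
Centre = midpoint = (2.5, -2.5); r² = |P_1P_2|²/4 = 722/4 = 180.5.
Centre = (2.5, -2.5).

(2.5, -2.5)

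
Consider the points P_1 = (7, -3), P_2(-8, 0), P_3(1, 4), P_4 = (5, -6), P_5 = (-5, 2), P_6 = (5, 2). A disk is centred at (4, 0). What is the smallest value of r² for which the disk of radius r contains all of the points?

144

The required radius is the distance from (4, 0) to the farthest point.
Squared distances: 18, 144, 25, 37, 85, 5.
Maximum is 144, attained at P_2.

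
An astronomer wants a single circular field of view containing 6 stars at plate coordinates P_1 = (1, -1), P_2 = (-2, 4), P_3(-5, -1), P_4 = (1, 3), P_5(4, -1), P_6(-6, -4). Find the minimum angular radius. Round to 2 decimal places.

By Welzl's lemma the MEC is supported by two points (diametrically opposite) or three points (on a circumcircle).
The minimum enclosing circle is determined by three boundary points: P_2, P_5, P_6.
Their circumcentre is (-23/17, -45/34) with r² = 33245/1156.
The farthest remaining point P_4 is at distance² 28009/1156 ≤ 33245/1156.
r = √(33245/1156) ≈ 5.36.

5.36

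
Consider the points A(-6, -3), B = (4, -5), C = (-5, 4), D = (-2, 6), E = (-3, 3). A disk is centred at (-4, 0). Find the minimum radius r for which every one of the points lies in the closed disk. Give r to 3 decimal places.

9.434

The required radius is the distance from (-4, 0) to the farthest point.
Squared distances: 13, 89, 17, 40, 10.
Maximum is 89, attained at B.
r = √89 ≈ 9.434.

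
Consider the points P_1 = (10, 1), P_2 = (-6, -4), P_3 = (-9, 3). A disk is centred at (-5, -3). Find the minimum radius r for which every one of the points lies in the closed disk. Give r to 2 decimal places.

15.52

The required radius is the distance from (-5, -3) to the farthest point.
Squared distances: 241, 2, 52.
Maximum is 241, attained at P_1.
r = √241 ≈ 15.52.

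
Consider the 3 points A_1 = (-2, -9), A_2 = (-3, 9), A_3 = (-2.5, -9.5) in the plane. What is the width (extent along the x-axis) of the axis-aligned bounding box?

1

max x = -2, min x = -3, so width = 1.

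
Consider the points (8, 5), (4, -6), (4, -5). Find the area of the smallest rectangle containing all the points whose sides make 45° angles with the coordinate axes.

In coordinates u = x + y, v = x − y the rectangle is axis-aligned; the map (x,y)→(u,v) scales areas by 2.
u-values: 13, -2, -1; range = 13 − (-2) = 15.
v-values: 3, 10, 9; range = 10 − 3 = 7.
Area = (15 × 7) / 2 = 52.5.

52.5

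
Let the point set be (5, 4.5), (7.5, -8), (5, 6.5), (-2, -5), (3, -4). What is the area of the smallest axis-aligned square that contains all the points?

210.25

The bounding box has width 9.5 and height 14.5.
An axis-aligned square enclosing the set must have side ≥ max(width, height).
So the minimum side is max(9.5, 14.5) = 14.5.
Area = 14.5² = 210.25.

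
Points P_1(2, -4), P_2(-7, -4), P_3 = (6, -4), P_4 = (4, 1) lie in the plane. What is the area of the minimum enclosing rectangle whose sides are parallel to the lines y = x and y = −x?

104

In coordinates u = x + y, v = x − y the rectangle is axis-aligned; the map (x,y)→(u,v) scales areas by 2.
u-values: -2, -11, 2, 5; range = 5 − (-11) = 16.
v-values: 6, -3, 10, 3; range = 10 − (-3) = 13.
Area = (16 × 13) / 2 = 104.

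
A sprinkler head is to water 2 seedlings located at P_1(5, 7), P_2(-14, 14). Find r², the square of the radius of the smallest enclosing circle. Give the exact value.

102.5

The smallest circle enclosing two points has them as diameter endpoints.
Centre = midpoint = (-4.5, 10.5); r² = |P_1P_2|²/4 = 410/4 = 102.5.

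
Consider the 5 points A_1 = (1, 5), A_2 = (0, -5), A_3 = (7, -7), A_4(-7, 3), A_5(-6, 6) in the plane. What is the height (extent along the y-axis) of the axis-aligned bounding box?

13

max y = 6, min y = -7, so height = 13.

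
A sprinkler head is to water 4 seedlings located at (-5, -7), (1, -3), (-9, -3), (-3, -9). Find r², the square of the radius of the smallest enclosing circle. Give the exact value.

26

A smallest enclosing disk is always determined by at most three of the input points on its boundary.
The minimum enclosing circle is determined by three boundary points: (1, -3), (-9, -3), (-3, -9).
Their circumcentre is (-4, -4) with r² = 26.
The farthest remaining point (-5, -7) is at distance² 10 ≤ 26.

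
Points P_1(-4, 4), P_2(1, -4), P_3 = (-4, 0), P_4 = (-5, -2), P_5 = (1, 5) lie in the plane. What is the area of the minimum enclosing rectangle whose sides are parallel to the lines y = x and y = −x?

84.5

In coordinates u = x + y, v = x − y the rectangle is axis-aligned; the map (x,y)→(u,v) scales areas by 2.
u-values: 0, -3, -4, -7, 6; range = 6 − (-7) = 13.
v-values: -8, 5, -4, -3, -4; range = 5 − (-8) = 13.
Area = (13 × 13) / 2 = 84.5.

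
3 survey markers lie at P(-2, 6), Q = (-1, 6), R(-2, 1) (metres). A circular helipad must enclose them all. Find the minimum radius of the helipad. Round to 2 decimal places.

Side lengths²: PQ² = 1, PR² = 25, QR² = 26.
Since QR² = 26 ≥ 25 + 1 = 26, the angle opposite QR is not acute, so the smallest enclosing circle has QR as diameter.
Centre = midpoint of QR = (-1.5, 3.5), r² = 26/4 = 6.5.
r = √(6.5) ≈ 2.55.

2.55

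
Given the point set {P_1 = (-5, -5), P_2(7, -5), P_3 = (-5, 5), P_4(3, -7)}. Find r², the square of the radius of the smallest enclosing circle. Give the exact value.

The farthest pair is P_2–P_3 with squared distance 244. The circle on this segment as diameter has centre (1, 0) and r² = 244/4 = 61.
Check P_1: distance² to centre = 61 ≤ 61, so it lies inside.
All remaining points lie in this disk, and no smaller disk contains both endpoints, so this is the minimum enclosing circle.

61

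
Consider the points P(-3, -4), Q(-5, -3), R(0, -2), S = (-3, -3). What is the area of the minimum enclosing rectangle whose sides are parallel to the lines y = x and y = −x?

12

In coordinates u = x + y, v = x − y the rectangle is axis-aligned; the map (x,y)→(u,v) scales areas by 2.
u-values: -7, -8, -2, -6; range = -2 − (-8) = 6.
v-values: 1, -2, 2, 0; range = 2 − (-2) = 4.
Area = (6 × 4) / 2 = 12.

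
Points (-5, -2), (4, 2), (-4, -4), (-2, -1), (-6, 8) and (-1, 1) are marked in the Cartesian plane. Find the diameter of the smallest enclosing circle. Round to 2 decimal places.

A smallest enclosing disk is always determined by at most three of the input points on its boundary.
The minimum enclosing circle is determined by three boundary points: (4, 2), (-4, -4), (-6, 8).
Their circumcentre is (-23/9, 65/27) with r² = 31450/729.
The farthest remaining point (-5, -2) is at distance² 18517/729 ≤ 31450/729.
Diameter = 2r = 2√(31450/729) ≈ 13.14.

13.14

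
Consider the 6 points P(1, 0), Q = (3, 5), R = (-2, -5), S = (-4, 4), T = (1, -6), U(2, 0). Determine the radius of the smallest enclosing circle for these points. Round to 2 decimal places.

The minimum enclosing circle is determined by three boundary points: Q, S, T.
Their circumcentre is (1/6, -1/6) with r² = 625/18.
The farthest remaining point R is at distance² 505/18 ≤ 625/18.
r = √(625/18) ≈ 5.89.

5.89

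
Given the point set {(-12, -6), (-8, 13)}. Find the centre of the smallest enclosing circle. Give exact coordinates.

(-10, 3.5)

The smallest circle enclosing two points has them as diameter endpoints.
Centre = midpoint = (-10, 3.5); r² = |(-12, -6)−(-8, 13)|²/4 = 377/4 = 94.25.
Centre = (-10, 3.5).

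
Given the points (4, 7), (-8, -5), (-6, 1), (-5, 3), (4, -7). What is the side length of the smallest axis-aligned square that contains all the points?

The bounding box has width 12 and height 14.
An axis-aligned square enclosing the set must have side ≥ max(width, height).
So the minimum side is max(12, 14) = 14.

14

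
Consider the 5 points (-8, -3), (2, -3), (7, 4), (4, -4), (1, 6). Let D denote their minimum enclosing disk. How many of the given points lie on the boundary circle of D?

2

The farthest pair is (-8, -3)–(7, 4) with squared distance 274. The circle on this segment as diameter has centre (-0.5, 0.5) and r² = 274/4 = 68.5.
Check (2, -3): distance² to centre = 18.5 ≤ 68.5, so it lies inside.
All remaining points lie in this disk, and no smaller disk contains both endpoints, so this is the minimum enclosing circle.
The points at distance exactly r from the centre are (-8, -3), (7, 4) — 2 points.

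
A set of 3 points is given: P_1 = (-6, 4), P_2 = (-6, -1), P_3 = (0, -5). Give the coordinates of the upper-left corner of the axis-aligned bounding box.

(-6, 4)

x-range [-6, 0], y-range [-5, 4].
The upper-left corner is (-6, 4).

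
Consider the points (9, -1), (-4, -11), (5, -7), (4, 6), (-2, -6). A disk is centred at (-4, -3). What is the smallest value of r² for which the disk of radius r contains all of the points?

The required radius is the distance from (-4, -3) to the farthest point.
Squared distances: 173, 64, 97, 145, 13.
Maximum is 173, attained at (9, -1).

173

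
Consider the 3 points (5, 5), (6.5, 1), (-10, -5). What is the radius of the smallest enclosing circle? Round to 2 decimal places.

Call the three points A, B, C in the order given.
Side lengths²: AB² = 18.25, AC² = 325, BC² = 308.25.
Since AC² = 325 < 308.25 + 18.25 = 326.5, the triangle is acute, so the smallest enclosing circle is the circumcircle.
Circumcentre = (-2.45, -0.075), r² = 81.258125.
r = √(81.258125) ≈ 9.01.

9.01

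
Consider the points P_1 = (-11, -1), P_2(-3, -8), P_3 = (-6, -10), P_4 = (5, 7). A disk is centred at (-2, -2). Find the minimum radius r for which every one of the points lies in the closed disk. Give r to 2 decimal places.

11.40

The required radius is the distance from (-2, -2) to the farthest point.
Squared distances: 82, 37, 80, 130.
Maximum is 130, attained at P_4.
r = √130 ≈ 11.40.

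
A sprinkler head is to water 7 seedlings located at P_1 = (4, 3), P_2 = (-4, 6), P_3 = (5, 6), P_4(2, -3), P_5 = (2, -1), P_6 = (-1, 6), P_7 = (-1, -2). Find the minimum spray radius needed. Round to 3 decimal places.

5.701

The minimum enclosing circle of a finite set is fixed by two of the points (as a diameter) or three (as a circumcircle).
The minimum enclosing circle is determined by three boundary points: P_2, P_3, P_4.
Their circumcentre is (0.5, 2.5) with r² = 32.5.
The farthest remaining point P_7 is at distance² 22.5 ≤ 32.5.
r = √(32.5) ≈ 5.701.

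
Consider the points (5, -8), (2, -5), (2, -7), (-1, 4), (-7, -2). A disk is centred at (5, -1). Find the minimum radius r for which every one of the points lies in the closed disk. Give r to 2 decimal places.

12.04

The required radius is the distance from (5, -1) to the farthest point.
Squared distances: 49, 25, 45, 61, 145.
Maximum is 145, attained at (-7, -2).
r = √145 ≈ 12.04.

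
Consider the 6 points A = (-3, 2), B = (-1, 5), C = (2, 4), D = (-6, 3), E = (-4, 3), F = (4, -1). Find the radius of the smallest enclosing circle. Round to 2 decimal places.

5.39

The farthest pair is D–F with squared distance 116. The circle on this segment as diameter has centre (-1, 1) and r² = 116/4 = 29.
Check A: distance² to centre = 5 ≤ 29, so it lies inside.
All remaining points lie in this disk, and no smaller disk contains both endpoints, so this is the minimum enclosing circle.
r = √29 ≈ 5.39.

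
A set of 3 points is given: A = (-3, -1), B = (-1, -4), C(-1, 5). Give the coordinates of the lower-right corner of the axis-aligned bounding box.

(-1, -4)

x-range [-3, -1], y-range [-4, 5].
The lower-right corner is (-1, -4).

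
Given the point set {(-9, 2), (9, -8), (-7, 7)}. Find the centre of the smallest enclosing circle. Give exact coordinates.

(1, -0.5)

Call the three points A, B, C in the order given.
Side lengths²: AB² = 424, AC² = 29, BC² = 481.
Since BC² = 481 ≥ 424 + 29 = 453, the angle opposite BC is not acute, so the smallest enclosing circle has BC as diameter.
Centre = midpoint of BC = (1, -0.5), r² = 481/4 = 120.25.
Centre = (1, -0.5).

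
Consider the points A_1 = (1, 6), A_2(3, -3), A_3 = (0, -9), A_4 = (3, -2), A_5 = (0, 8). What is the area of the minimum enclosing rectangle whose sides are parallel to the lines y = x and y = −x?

144.5

In coordinates u = x + y, v = x − y the rectangle is axis-aligned; the map (x,y)→(u,v) scales areas by 2.
u-values: 7, 0, -9, 1, 8; range = 8 − (-9) = 17.
v-values: -5, 6, 9, 5, -8; range = 9 − (-8) = 17.
Area = (17 × 17) / 2 = 144.5.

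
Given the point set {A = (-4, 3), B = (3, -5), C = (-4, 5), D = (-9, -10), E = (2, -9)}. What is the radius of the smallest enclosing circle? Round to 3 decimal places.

8.313

The minimum enclosing circle is determined by three boundary points: C, D, E.
Their circumcentre is (-4.0625, -3.3125) with r² = 69.1015625.
The farthest remaining point B is at distance² 52.7265625 ≤ 69.1015625.
r = √(69.1015625) ≈ 8.313.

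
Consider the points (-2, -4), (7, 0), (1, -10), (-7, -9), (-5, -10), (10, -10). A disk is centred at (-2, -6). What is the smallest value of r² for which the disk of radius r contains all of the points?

The required radius is the distance from (-2, -6) to the farthest point.
Squared distances: 4, 117, 25, 34, 25, 160.
Maximum is 160, attained at (10, -10).

160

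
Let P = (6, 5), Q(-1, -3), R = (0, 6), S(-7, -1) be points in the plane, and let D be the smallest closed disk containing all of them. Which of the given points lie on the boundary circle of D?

A smallest enclosing disk is always determined by at most three of the input points on its boundary.
The farthest pair is P–S with squared distance 205. The circle on this segment as diameter has centre (-0.5, 2) and r² = 205/4 = 51.25.
Check Q: distance² to centre = 25.25 ≤ 51.25, so it lies inside.
All remaining points lie in this disk, and no smaller disk contains both endpoints, so this is the minimum enclosing circle.
The points at distance exactly r from the centre are P, S — 2 points.

P, S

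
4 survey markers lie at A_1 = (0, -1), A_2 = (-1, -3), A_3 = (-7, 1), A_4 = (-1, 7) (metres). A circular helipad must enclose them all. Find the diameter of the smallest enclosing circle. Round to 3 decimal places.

A smallest enclosing disk is always determined by at most three of the input points on its boundary.
The minimum enclosing circle is determined by three boundary points: A_2, A_3, A_4.
Their circumcentre is (-2, 2) with r² = 26.
The farthest remaining point A_1 is at distance² 13 ≤ 26.
Diameter = 2r = 2√26 ≈ 10.198.

10.198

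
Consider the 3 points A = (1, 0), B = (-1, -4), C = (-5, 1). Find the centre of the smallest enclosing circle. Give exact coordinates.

(-29/13, -23/26)

Side lengths²: AB² = 20, AC² = 37, BC² = 41.
Since BC² = 41 < 37 + 20 = 57, the triangle is acute, so the smallest enclosing circle is the circumcircle.
Circumcentre = (-29/13, -23/26), r² = 7585/676.
Centre = (-29/13, -23/26).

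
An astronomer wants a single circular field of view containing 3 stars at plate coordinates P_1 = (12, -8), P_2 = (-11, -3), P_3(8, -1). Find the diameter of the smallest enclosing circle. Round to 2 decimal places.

Side lengths²: P_1P_2² = 554, P_1P_3² = 65, P_2P_3² = 365.
Since P_1P_2² = 554 ≥ 365 + 65 = 430, the angle opposite P_1P_2 is not acute, so the smallest enclosing circle has P_1P_2 as diameter.
Centre = midpoint of P_1P_2 = (0.5, -5.5), r² = 554/4 = 138.5.
Diameter = 2r = 2√(138.5) ≈ 23.54.

23.54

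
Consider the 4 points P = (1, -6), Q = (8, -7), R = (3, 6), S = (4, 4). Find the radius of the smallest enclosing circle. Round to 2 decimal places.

6.97

By Welzl's lemma the MEC is supported by two points (diametrically opposite) or three points (on a circumcircle).
The minimum enclosing circle is determined by three boundary points: P, Q, R.
Their circumcentre is (230/43, -24/43) with r² = 89725/1849.
The farthest remaining point S is at distance² 41780/1849 ≤ 89725/1849.
r = √(89725/1849) ≈ 6.97.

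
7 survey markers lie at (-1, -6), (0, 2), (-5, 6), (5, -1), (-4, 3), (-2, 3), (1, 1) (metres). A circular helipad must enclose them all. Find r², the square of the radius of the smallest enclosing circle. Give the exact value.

45445/1058

The minimum enclosing circle is determined by three boundary points: (-1, -6), (-5, 6), (5, -1).
Their circumcentre is (-63/46, 25/46) with r² = 45445/1058.
The farthest remaining point (-4, 3) is at distance² 13705/1058 ≤ 45445/1058.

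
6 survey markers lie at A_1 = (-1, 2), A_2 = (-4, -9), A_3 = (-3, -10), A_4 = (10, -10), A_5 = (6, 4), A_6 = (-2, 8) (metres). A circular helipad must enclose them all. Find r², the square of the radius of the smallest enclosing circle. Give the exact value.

4225/36

A smallest enclosing disk is always determined by at most three of the input points on its boundary.
The minimum enclosing circle is determined by three boundary points: A_3, A_4, A_6.
Their circumcentre is (3.5, -4/3) with r² = 4225/36.
The farthest remaining point A_2 is at distance² 4141/36 ≤ 4225/36.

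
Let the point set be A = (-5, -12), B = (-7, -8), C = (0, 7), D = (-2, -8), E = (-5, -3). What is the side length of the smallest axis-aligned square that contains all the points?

The bounding box has width 7 and height 19.
An axis-aligned square enclosing the set must have side ≥ max(width, height).
So the minimum side is max(7, 19) = 19.

19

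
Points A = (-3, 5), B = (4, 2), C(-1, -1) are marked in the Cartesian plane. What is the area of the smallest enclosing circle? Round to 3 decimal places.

47.803

Side lengths²: AB² = 58, AC² = 40, BC² = 34.
Since AB² = 58 < 40 + 34 = 74, the triangle is acute, so the smallest enclosing circle is the circumcircle.
Circumcentre = (1/6, 49/18), r² = 2465/162.
Area = π·r² = π·2465/162 ≈ 47.803.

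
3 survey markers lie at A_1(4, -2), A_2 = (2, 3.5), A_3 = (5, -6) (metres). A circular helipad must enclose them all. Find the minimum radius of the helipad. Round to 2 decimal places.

4.98

Side lengths²: A_1A_2² = 34.25, A_1A_3² = 17, A_2A_3² = 99.25.
Since A_2A_3² = 99.25 ≥ 34.25 + 17 = 51.25, the angle opposite A_2A_3 is not acute, so the smallest enclosing circle has A_2A_3 as diameter.
Centre = midpoint of A_2A_3 = (3.5, -1.25), r² = 99.25/4 = 24.8125.
r = √(24.8125) ≈ 4.98.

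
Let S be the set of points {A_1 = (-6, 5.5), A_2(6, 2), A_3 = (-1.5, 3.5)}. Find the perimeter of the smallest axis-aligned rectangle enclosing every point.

31

Width = max x − min x = 6 − (-6) = 12.
Height = max y − min y = 5.5 − 2 = 3.5.
Perimeter = 2(12 + 3.5) = 31.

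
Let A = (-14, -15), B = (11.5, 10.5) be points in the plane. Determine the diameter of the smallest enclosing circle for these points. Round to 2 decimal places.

The smallest circle enclosing two points has them as diameter endpoints.
Centre = midpoint = (-1.25, -2.25); r² = |AB|²/4 = 1300.5/4 = 325.125.
Diameter = 2r = 2√(325.125) ≈ 36.06.

36.06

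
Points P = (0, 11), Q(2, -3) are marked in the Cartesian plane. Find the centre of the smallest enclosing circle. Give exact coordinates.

The smallest circle enclosing two points has them as diameter endpoints.
Centre = midpoint = (1, 4); r² = |PQ|²/4 = 200/4 = 50.
Centre = (1, 4).

(1, 4)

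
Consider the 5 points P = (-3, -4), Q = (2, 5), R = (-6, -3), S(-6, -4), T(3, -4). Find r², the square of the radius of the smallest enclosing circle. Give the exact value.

The minimum enclosing circle of a finite set is fixed by two of the points (as a diameter) or three (as a circumcircle).
The minimum enclosing circle is determined by three boundary points: Q, S, T.
Their circumcentre is (-1.5, 1/18) with r² = 5945/162.
The farthest remaining point R is at distance² 4793/162 ≤ 5945/162.

5945/162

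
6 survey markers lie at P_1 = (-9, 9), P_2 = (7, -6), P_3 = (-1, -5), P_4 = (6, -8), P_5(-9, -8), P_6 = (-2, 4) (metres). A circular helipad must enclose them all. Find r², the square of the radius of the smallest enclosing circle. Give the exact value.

A smallest enclosing disk is always determined by at most three of the input points on its boundary.
The farthest pair is P_1–P_4 with squared distance 514. The circle on this segment as diameter has centre (-1.5, 0.5) and r² = 514/4 = 128.5.
Check P_2: distance² to centre = 114.5 ≤ 128.5, so it lies inside.
All remaining points lie in this disk, and no smaller disk contains both endpoints, so this is the minimum enclosing circle.

128.5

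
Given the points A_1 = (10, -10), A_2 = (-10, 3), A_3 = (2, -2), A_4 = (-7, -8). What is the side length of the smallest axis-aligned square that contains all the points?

20

The bounding box has width 20 and height 13.
An axis-aligned square enclosing the set must have side ≥ max(width, height).
So the minimum side is max(20, 13) = 20.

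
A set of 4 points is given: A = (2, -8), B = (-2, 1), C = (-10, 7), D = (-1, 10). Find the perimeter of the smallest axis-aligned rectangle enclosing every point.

Width = max x − min x = 2 − (-10) = 12.
Height = max y − min y = 10 − (-8) = 18.
Perimeter = 2(12 + 18) = 60.

60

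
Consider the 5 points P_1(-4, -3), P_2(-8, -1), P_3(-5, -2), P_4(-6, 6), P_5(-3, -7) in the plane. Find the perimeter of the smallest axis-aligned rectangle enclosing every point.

36

Width = max x − min x = -3 − (-8) = 5.
Height = max y − min y = 6 − (-7) = 13.
Perimeter = 2(5 + 13) = 36.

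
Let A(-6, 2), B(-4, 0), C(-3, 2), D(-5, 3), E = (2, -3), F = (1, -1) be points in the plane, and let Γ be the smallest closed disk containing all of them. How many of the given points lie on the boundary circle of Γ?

2

By Welzl's lemma the MEC is supported by two points (diametrically opposite) or three points (on a circumcircle).
The farthest pair is A–E with squared distance 89. The circle on this segment as diameter has centre (-2, -0.5) and r² = 89/4 = 22.25.
Check B: distance² to centre = 4.25 ≤ 22.25, so it lies inside.
All remaining points lie in this disk, and no smaller disk contains both endpoints, so this is the minimum enclosing circle.
The points at distance exactly r from the centre are A, E — 2 points.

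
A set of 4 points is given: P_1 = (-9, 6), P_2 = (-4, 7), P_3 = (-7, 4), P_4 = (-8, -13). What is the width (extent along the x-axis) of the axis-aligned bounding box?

max x = -4, min x = -9, so width = 5.

5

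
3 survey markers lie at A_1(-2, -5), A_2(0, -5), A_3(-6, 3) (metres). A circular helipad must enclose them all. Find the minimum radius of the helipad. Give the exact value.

5

Side lengths²: A_1A_2² = 4, A_1A_3² = 80, A_2A_3² = 100.
Since A_2A_3² = 100 ≥ 80 + 4 = 84, the angle opposite A_2A_3 is not acute, so the smallest enclosing circle has A_2A_3 as diameter.
Centre = midpoint of A_2A_3 = (-3, -1), r² = 100/4 = 25.
r = √25 = 5.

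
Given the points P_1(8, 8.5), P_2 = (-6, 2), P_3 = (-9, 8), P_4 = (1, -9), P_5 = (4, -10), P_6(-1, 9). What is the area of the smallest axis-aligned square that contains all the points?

361

The bounding box has width 17 and height 19.
An axis-aligned square enclosing the set must have side ≥ max(width, height).
So the minimum side is max(17, 19) = 19.
Area = 19² = 361.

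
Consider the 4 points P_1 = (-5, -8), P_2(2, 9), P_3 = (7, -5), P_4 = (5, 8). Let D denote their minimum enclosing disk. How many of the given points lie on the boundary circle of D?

2

A smallest enclosing disk is always determined by at most three of the input points on its boundary.
The farthest pair is P_1–P_4 with squared distance 356. The circle on this segment as diameter has centre (0, 0) and r² = 356/4 = 89.
Check P_2: distance² to centre = 85 ≤ 89, so it lies inside.
All remaining points lie in this disk, and no smaller disk contains both endpoints, so this is the minimum enclosing circle.
The points at distance exactly r from the centre are P_1, P_4 — 2 points.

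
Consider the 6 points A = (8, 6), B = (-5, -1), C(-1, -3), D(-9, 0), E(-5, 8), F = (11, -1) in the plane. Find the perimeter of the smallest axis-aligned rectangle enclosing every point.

62

Width = max x − min x = 11 − (-9) = 20.
Height = max y − min y = 8 − (-3) = 11.
Perimeter = 2(20 + 11) = 62.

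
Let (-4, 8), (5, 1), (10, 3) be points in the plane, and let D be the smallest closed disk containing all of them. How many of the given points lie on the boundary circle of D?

Call the three points A, B, C in the order given.
Side lengths²: AB² = 130, AC² = 221, BC² = 29.
Since AC² = 221 ≥ 130 + 29 = 159, the angle opposite AC is not acute, so the smallest enclosing circle has AC as diameter.
Centre = midpoint of AC = (3, 5.5), r² = 221/4 = 55.25.
The points at distance exactly r from the centre are (-4, 8), (10, 3) — 2 points.

2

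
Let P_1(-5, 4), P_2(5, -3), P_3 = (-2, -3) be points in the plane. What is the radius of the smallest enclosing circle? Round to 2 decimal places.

6.10

Side lengths²: P_1P_2² = 149, P_1P_3² = 58, P_2P_3² = 49.
Since P_1P_2² = 149 ≥ 58 + 49 = 107, the angle opposite P_1P_2 is not acute, so the smallest enclosing circle has P_1P_2 as diameter.
Centre = midpoint of P_1P_2 = (0, 0.5), r² = 149/4 = 37.25.
r = √(37.25) ≈ 6.10.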